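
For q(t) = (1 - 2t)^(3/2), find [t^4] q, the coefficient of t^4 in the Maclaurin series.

3/8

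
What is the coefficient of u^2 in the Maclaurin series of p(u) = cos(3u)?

p(0) = 1
p′(0) = 0
p′′(0) = -9
Dividing each by k! gives the coefficients c_0, ..., c_2.

-9/2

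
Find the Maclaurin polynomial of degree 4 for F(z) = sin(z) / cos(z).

Invert the denominator's series and multiply.

z^3/3 + z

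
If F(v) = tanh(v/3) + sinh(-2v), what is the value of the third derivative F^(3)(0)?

Expand each term separately and add.
From the series, [v^3] F = -109/81; multiply by 3! = 6 to get -218/27.

-218/27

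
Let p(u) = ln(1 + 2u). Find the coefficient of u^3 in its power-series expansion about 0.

[u^0] = 0;  [u^1] = 2;  [u^2] = -2;  [u^3] = 8/3.

8/3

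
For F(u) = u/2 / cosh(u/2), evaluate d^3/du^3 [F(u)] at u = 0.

Invert the denominator's series and multiply.
The coefficient of u^3 in the expansion is -1/16, so F′′′(0) = 3! * (-1/16) = -3/8.

-3/8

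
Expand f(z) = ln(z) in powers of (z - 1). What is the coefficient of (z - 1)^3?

1/3

[(z - 1)^0] = 0;  [(z - 1)^1] = 1;  [(z - 1)^2] = -1/2;  [(z - 1)^3] = 1/3.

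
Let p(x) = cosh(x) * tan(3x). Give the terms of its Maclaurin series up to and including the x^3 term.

21*x^3/2 + 3*x

Multiply the two series term by term and collect like powers.
p(0) = 0
p′(0) = 3
p′′(0) = 0
p′′′(0) = 63
The Taylor polynomial is Σ p^(k)(0)/k! · x^k.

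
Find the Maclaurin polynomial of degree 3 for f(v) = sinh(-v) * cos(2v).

11*v^3/6 - v

Multiply the two series term by term and collect like powers.
f(0) = 0
f′(0) = -1
f′′(0) = 0
f′′′(0) = 11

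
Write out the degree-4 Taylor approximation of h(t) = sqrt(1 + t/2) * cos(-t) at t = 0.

Multiply the two series term by term and collect like powers.
h(0) = 1
h′(0) = 1/4
h′′(0) = -17/16
h′′′(0) = -45/64
h^(4)(0) = 337/256

337*t^4/6144 - 15*t^3/128 - 17*t^2/32 + t/4 + 1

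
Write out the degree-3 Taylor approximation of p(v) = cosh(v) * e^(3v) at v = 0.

6*v^3 + 5*v^2 + 3*v + 1

Write out both Maclaurin series and multiply, keeping only the needed powers.
p(0) = 1
p′(0) = 3
p′′(0) = 10
p′′′(0) = 36
Then c_k = p^(k)(0)/k! gives each Taylor coefficient.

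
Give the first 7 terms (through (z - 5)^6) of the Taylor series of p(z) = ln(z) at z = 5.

-(z - 5)^6/93750 + (z - 5)^5/15625 - (z - 5)^4/2500 + (z - 5)^3/375 - (z - 5)^2/50 + (z - 5)/5 + ln(5)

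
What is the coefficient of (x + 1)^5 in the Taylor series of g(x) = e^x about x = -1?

[(x + 1)^0] = e^(-1);  [(x + 1)^1] = e^(-1);  [(x + 1)^2] = e^(-1)/2;  [(x + 1)^3] = e^(-1)/6;  [(x + 1)^4] = e^(-1)/24;  [(x + 1)^5] = e^(-1)/120.
So c_5 = g^(5)(-1)/5! = e^(-1)/120.

e^(-1)/120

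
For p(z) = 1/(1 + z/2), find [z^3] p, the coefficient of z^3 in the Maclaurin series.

-1/8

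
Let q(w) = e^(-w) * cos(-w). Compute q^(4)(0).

Expand each factor separately, then convolve coefficients.
The coefficient of w^4 in the expansion is -1/6, so q^(4)(0) = 4! * (-1/6) = -4.

-4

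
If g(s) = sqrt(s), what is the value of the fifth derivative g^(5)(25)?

21/12500000

From the series, [(s - 25)^5] g = 7/500000000; multiply by 5! = 120 to get 21/12500000.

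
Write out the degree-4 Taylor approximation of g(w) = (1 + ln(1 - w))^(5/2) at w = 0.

Compose series: expand the inner function first, then feed it into the outer expansion.
g(0) = 1
g′(0) = -5/2
g′′(0) = 5/4
g′′′(0) = 35/8
g^(4)(0) = 225/16

75*w^4/128 + 35*w^3/48 + 5*w^2/8 - 5*w/2 + 1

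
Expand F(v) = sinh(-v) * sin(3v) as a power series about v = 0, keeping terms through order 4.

4*v^4 - 3*v^2

Take the Cauchy product of the two expansions.
F(0) = 0
F′(0) = 0
F′′(0) = -6
F′′′(0) = 0
F^(4)(0) = 96
The Taylor polynomial is Σ F^(k)(0)/k! · v^k.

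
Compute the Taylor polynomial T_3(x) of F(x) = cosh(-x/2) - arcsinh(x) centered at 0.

Expand each term separately and add.
F(0) = 1
F′(0) = -1
F′′(0) = 1/4
F′′′(0) = 1

x^3/6 + x^2/8 - x + 1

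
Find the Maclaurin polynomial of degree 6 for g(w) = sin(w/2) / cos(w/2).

Write the quotient as an unknown series and match coefficients against numerator = denominator · series.
g(0) = 0
g′(0) = 1/2
g′′(0) = 0
g′′′(0) = 1/4
g^(4)(0) = 0
g^(5)(0) = 1/2
g^(6)(0) = 0

w^5/240 + w^3/24 + w/2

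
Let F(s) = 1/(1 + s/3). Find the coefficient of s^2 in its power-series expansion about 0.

1/9

F(0) = 1
F′(0) = -1/3
F′′(0) = 2/9
So c_2 = F′′(0)/2! = 1/9.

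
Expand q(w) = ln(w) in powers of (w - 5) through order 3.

(w - 5)^3/375 - (w - 5)^2/50 + (w - 5)/5 + ln(5)

[(w - 5)^0] = ln(5);  [(w - 5)^1] = 1/5;  [(w - 5)^2] = -1/50;  [(w - 5)^3] = 1/375.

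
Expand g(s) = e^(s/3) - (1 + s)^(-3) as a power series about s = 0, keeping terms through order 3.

1621*s^3/162 - 107*s^2/18 + 10*s/3

Combine the two series term by term.
[s^0] = 0;  [s^1] = 10/3;  [s^2] = -107/18;  [s^3] = 1621/162.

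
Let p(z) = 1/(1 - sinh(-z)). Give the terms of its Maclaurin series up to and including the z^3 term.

-7*z^3/6 + z^2 - z + 1

Let u equal the inner series; expand the outer function in u and truncate.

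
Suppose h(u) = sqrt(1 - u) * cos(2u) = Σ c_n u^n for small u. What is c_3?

Write out both Maclaurin series and multiply, keeping only the needed powers.
[u^0] = 1;  [u^1] = -1/2;  [u^2] = -17/8;  [u^3] = 15/16.
So c_3 = h′′′(0)/3! = 15/16.

15/16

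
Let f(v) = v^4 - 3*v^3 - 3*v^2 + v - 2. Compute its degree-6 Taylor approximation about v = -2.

(v + 2)^4 - 11*(v + 2)^3 + 39*(v + 2)^2 - 55*(v + 2) + 24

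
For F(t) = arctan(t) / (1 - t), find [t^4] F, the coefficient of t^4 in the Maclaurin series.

2/3

Multiply the two series term by term and collect like powers.
[t^0] = 0;  [t^1] = 1;  [t^2] = 1;  [t^3] = 2/3;  [t^4] = 2/3.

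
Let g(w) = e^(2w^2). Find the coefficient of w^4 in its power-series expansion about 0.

[w^0] = 1;  [w^1] = 0;  [w^2] = 2;  [w^3] = 0;  [w^4] = 2.
So c_4 = g^(4)(0)/4! = 2.

2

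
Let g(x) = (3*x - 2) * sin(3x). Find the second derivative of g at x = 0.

18

Shift and add copies of the series according to the polynomial's terms.
From the series, [x^2] g = 9; multiply by 2! = 2 to get 18.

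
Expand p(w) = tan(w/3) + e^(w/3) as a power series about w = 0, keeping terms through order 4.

w^4/1944 + w^3/54 + w^2/18 + 2*w/3 + 1

Combine the two series term by term.
p(0) = 1
p′(0) = 2/3
p′′(0) = 1/9
p′′′(0) = 1/9
p^(4)(0) = 1/81
The Taylor polynomial is Σ p^(k)(0)/k! · w^k.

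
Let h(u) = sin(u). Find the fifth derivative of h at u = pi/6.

Apply the Taylor formula c_k = f^(k)(a)/k!.
The coefficient of (u - pi/6)^5 in the expansion is sqrt(3)/240, so h^(5)(pi/6) = 5! * (sqrt(3)/240) = sqrt(3)/2.

sqrt(3)/2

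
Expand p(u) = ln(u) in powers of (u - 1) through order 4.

-(u - 1)^4/4 + (u - 1)^3/3 - (u - 1)^2/2 + (u - 1)

p(1) = 0
p′(1) = 1
p′′(1) = -1
p′′′(1) = 2
p^(4)(1) = -6
Dividing each by k! gives the coefficients c_0, ..., c_4.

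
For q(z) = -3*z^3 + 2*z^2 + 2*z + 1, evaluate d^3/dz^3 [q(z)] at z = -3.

-18

The coefficient of (z + 3)^3 in the expansion is -3, so q′′′(-3) = 3! * (-3) = -18.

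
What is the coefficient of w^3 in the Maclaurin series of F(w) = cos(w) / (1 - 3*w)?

Expand 1/(denominator) as a geometric series and multiply by the numerator's series.
[w^0] = 1;  [w^1] = 3;  [w^2] = 17/2;  [w^3] = 51/2.

51/2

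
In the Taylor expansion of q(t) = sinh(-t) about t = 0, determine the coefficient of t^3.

-1/6

Apply the Taylor formula c_k = f^(k)(a)/k!.
q(0) = 0
q′(0) = -1
q′′(0) = 0
q′′′(0) = -1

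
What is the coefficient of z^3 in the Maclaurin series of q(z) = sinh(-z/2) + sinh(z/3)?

Combine the two series term by term.
[z^0] = 0;  [z^1] = -1/6;  [z^2] = 0;  [z^3] = -19/1296.
So c_3 = q′′′(0)/3! = -19/1296.

-19/1296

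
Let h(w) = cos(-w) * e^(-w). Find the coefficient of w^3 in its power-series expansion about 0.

1/3

Write out both Maclaurin series and multiply, keeping only the needed powers.
So c_3 = h′′′(0)/3! = 1/3.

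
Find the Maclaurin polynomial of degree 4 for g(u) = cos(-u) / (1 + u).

Write out both Maclaurin series and multiply, keeping only the needed powers.
[u^0] = 1;  [u^1] = -1;  [u^2] = 1/2;  [u^3] = -1/2;  [u^4] = 13/24.

13*u^4/24 - u^3/2 + u^2/2 - u + 1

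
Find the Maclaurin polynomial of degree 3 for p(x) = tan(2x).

[x^0] = 0;  [x^1] = 2;  [x^2] = 0;  [x^3] = 8/3.

8*x^3/3 + 2*x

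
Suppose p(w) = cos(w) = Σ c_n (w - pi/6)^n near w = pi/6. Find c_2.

-sqrt(3)/4

Differentiate repeatedly and evaluate at the center.
So c_2 = p′′(pi/6)/2! = -sqrt(3)/4.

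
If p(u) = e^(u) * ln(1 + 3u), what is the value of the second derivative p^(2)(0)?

-3

Multiply the two series term by term and collect like powers.
From the series, [u^2] p = -3/2; multiply by 2! = 2 to get -3.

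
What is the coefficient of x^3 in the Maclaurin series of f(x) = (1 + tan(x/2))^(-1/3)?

-23/648

Plug the Maclaurin series of the inner function into that of the outer and collect terms.
f(0) = 1
f′(0) = -1/6
f′′(0) = 1/9
f′′′(0) = -23/108
So c_3 = f′′′(0)/3! = -23/648.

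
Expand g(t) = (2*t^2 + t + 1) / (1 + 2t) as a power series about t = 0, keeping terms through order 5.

-32*t^5 + 16*t^4 - 8*t^3 + 4*t^2 - t + 1

Distribute the polynomial across the series and collect like powers.
g(0) = 1
g′(0) = -1
g′′(0) = 8
g′′′(0) = -48
g^(4)(0) = 384
g^(5)(0) = -3840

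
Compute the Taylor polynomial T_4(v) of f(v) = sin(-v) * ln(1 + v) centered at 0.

Multiply the two series term by term and collect like powers.
f(0) = 0
f′(0) = 0
f′′(0) = -2
f′′′(0) = 3
f^(4)(0) = -4

-v^4/6 + v^3/2 - v^2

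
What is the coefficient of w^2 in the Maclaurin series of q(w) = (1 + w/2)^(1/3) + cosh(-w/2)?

Add the two expansions coefficient-wise.
q(0) = 2
q′(0) = 1/6
q′′(0) = 7/36
So c_2 = q′′(0)/2! = 7/72.

7/72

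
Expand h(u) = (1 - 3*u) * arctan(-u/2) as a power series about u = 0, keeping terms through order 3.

Multiply each power in the prefactor through the base expansion.
h(0) = 0
h′(0) = -1/2
h′′(0) = 3
h′′′(0) = 1/4
Then c_k = h^(k)(0)/k! gives each Taylor coefficient.

u^3/24 + 3*u^2/2 - u/2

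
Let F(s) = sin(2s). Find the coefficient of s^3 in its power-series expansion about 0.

-4/3

F(0) = 0
F′(0) = 2
F′′(0) = 0
F′′′(0) = -8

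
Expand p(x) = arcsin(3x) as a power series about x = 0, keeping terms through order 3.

Apply the Taylor formula c_k = f^(k)(a)/k!.
[x^0] = 0;  [x^1] = 3;  [x^2] = 0;  [x^3] = 9/2.

9*x^3/2 + 3*x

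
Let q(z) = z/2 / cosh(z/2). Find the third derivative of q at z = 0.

Write the quotient as an unknown series and match coefficients against numerator = denominator · series.
The coefficient of z^3 in the expansion is -1/16, so q′′′(0) = 3! * (-1/16) = -3/8.

-3/8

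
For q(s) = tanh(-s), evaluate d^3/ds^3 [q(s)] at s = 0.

Apply the Taylor formula c_k = f^(k)(a)/k!.
The coefficient of s^3 in the expansion is 1/3, so q′′′(0) = 3! * (1/3) = 2.

2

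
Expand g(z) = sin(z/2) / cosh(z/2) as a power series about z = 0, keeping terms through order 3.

Write the quotient as an unknown series and match coefficients against numerator = denominator · series.
g(0) = 0
g′(0) = 1/2
g′′(0) = 0
g′′′(0) = -1/2

-z^3/12 + z/2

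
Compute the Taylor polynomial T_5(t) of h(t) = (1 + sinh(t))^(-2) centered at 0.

Substitute the inner expansion into the outer series and collect powers.

-481*t^5/60 + 6*t^4 - 13*t^3/3 + 3*t^2 - 2*t + 1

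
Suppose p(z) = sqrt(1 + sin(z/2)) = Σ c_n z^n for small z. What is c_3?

-1/384

Let u equal the inner series; expand the outer function in u and truncate.
[z^0] = 1;  [z^1] = 1/4;  [z^2] = -1/32;  [z^3] = -1/384.
So c_3 = p′′′(0)/3! = -1/384.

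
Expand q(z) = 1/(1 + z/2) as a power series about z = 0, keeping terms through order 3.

-z^3/8 + z^2/4 - z/2 + 1

Use the known series and substitute for the argument.
q(0) = 1
q′(0) = -1/2
q′′(0) = 1/2
q′′′(0) = -3/4
Then c_k = q^(k)(0)/k! gives each Taylor coefficient.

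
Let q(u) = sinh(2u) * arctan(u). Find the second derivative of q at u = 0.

Take the Cauchy product of the two expansions.
From the series, [u^2] q = 2; multiply by 2! = 2 to get 4.

4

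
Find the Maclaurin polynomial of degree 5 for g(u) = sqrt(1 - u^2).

-u^4/8 - u^2/2 + 1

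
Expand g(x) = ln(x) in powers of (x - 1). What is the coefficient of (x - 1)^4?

Differentiate repeatedly and evaluate at the center.
[(x - 1)^0] = 0;  [(x - 1)^1] = 1;  [(x - 1)^2] = -1/2;  [(x - 1)^3] = 1/3;  [(x - 1)^4] = -1/4.

-1/4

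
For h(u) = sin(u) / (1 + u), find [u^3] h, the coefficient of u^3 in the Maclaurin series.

5/6

Multiply the two series term by term and collect like powers.
[u^0] = 0;  [u^1] = 1;  [u^2] = -1;  [u^3] = 5/6.
So c_3 = h′′′(0)/3! = 5/6.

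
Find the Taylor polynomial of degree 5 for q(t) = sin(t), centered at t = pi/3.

(t - pi/3)^5/240 + sqrt(3)*(t - pi/3)^4/48 - (t - pi/3)^3/12 - sqrt(3)*(t - pi/3)^2/4 + (t - pi/3)/2 + sqrt(3)/2

Use the known series and substitute for the argument.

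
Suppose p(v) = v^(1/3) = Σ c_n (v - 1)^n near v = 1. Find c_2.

Compute the successive derivatives at the expansion point and divide by k!.
[(v - 1)^0] = 1;  [(v - 1)^1] = 1/3;  [(v - 1)^2] = -1/9.

-1/9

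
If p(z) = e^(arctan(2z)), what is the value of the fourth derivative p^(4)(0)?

-112

Substitute the inner expansion into the outer series and collect powers.
From the series, [z^4] p = -14/3; multiply by 4! = 24 to get -112.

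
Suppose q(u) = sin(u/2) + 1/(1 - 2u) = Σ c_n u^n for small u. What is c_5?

122881/3840

Combine the two series term by term.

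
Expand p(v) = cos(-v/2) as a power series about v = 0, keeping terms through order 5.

v^4/384 - v^2/8 + 1

[v^0] = 1;  [v^1] = 0;  [v^2] = -1/8;  [v^3] = 0;  [v^4] = 1/384;  [v^5] = 0.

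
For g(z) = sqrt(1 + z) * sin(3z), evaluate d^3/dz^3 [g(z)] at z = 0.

-117/4

Multiply the two series term by term and collect like powers.
From the series, [z^3] g = -39/8; multiply by 3! = 6 to get -117/4.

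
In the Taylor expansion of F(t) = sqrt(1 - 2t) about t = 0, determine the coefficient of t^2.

Differentiate repeatedly and evaluate at the center.
F(0) = 1
F′(0) = -1
F′′(0) = -1
Then c_k = F^(k)(0)/k! gives each Taylor coefficient.

-1/2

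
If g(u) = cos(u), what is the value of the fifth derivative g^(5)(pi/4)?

The coefficient of (u - pi/4)^5 in the expansion is -sqrt(2)/240, so g^(5)(pi/4) = 5! * (-sqrt(2)/240) = -sqrt(2)/2.

-sqrt(2)/2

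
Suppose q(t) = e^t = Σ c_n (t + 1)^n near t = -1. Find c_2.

e^(-1)/2

Differentiate repeatedly and evaluate at the center.
[(t + 1)^0] = e^(-1);  [(t + 1)^1] = e^(-1);  [(t + 1)^2] = e^(-1)/2.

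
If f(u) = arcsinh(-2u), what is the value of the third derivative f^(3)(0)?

Compute the successive derivatives at the expansion point and divide by k!.
The coefficient of u^3 in the expansion is 4/3, so f′′′(0) = 3! * (4/3) = 8.

8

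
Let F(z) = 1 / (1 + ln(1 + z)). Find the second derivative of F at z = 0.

Write 1/(1+u) = 1 - u + u^2 - u^3 + ... and substitute the series for u.
The coefficient of z^2 in the expansion is 3/2, so F′′(0) = 2! * (3/2) = 3.

3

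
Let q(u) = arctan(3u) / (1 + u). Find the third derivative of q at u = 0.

Multiply the two series term by term and collect like powers.
From the series, [u^3] q = -6; multiply by 3! = 6 to get -36.

-36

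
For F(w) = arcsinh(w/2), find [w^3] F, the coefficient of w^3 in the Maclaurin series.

-1/48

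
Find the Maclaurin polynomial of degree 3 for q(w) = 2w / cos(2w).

Write the quotient as an unknown series and match coefficients against numerator = denominator · series.

4*w^3 + 2*w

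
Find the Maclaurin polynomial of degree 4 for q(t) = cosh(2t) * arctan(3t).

-3*t^3 + 3*t

Multiply the two series term by term and collect like powers.
q(0) = 0
q′(0) = 3
q′′(0) = 0
q′′′(0) = -18
q^(4)(0) = 0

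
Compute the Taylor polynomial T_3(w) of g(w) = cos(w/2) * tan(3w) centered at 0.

Multiply the two series term by term and collect like powers.
g(0) = 0
g′(0) = 3
g′′(0) = 0
g′′′(0) = 207/4

69*w^3/8 + 3*w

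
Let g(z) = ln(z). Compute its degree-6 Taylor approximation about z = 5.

[(z - 5)^0] = ln(5);  [(z - 5)^1] = 1/5;  [(z - 5)^2] = -1/50;  [(z - 5)^3] = 1/375;  [(z - 5)^4] = -1/2500;  [(z - 5)^5] = 1/15625;  [(z - 5)^6] = -1/93750.

-(z - 5)^6/93750 + (z - 5)^5/15625 - (z - 5)^4/2500 + (z - 5)^3/375 - (z - 5)^2/50 + (z - 5)/5 + ln(5)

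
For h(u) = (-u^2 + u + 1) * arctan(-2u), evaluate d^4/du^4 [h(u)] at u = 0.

64

Shift and add copies of the series according to the polynomial's terms.
The coefficient of u^4 in the expansion is 8/3, so h^(4)(0) = 4! * (8/3) = 64.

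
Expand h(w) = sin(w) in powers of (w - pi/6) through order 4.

(w - pi/6)^4/48 - sqrt(3)*(w - pi/6)^3/12 - (w - pi/6)^2/4 + sqrt(3)*(w - pi/6)/2 + 1/2

h(pi/6) = 1/2
h′(pi/6) = sqrt(3)/2
h′′(pi/6) = -1/2
h′′′(pi/6) = -sqrt(3)/2
h^(4)(pi/6) = 1/2
The Taylor polynomial is Σ h^(k)(pi/6)/k! · (w - pi/6)^k.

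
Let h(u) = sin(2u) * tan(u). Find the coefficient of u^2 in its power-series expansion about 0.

2

Take the Cauchy product of the two expansions.
[u^0] = 0;  [u^1] = 0;  [u^2] = 2.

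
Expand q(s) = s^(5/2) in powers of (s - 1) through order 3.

Apply the Taylor formula c_k = f^(k)(a)/k!.
q(1) = 1
q′(1) = 5/2
q′′(1) = 15/4
q′′′(1) = 15/8

5*(s - 1)^3/16 + 15*(s - 1)^2/8 + 5*(s - 1)/2 + 1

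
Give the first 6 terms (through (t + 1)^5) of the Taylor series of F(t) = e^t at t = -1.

F(-1) = e^(-1)
F′(-1) = e^(-1)
F′′(-1) = e^(-1)
F′′′(-1) = e^(-1)
F^(4)(-1) = e^(-1)
F^(5)(-1) = e^(-1)

(t + 1)^5*e^(-1)/120 + (t + 1)^4*e^(-1)/24 + (t + 1)^3*e^(-1)/6 + (t + 1)^2*e^(-1)/2 + (t + 1)*e^(-1) + e^(-1)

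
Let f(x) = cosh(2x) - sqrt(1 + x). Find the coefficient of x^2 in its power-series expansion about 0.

Add the two expansions coefficient-wise.
[x^0] = 0;  [x^1] = -1/2;  [x^2] = 17/8.

17/8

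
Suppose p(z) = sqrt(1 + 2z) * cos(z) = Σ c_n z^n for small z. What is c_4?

-1/3

Multiply the two series term by term and collect like powers.
p(0) = 1
p′(0) = 1
p′′(0) = -2
p′′′(0) = 0
p^(4)(0) = -8
So c_4 = p^(4)(0)/4! = -1/3.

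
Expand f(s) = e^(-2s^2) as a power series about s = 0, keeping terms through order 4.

2*s^4 - 2*s^2 + 1

Compute the successive derivatives at the expansion point and divide by k!.
[s^0] = 1;  [s^1] = 0;  [s^2] = -2;  [s^3] = 0;  [s^4] = 2.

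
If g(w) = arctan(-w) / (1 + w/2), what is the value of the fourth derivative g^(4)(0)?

-1

Write out both Maclaurin series and multiply, keeping only the needed powers.
The coefficient of w^4 in the expansion is -1/24, so g^(4)(0) = 4! * (-1/24) = -1.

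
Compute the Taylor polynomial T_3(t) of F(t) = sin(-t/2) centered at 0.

t^3/48 - t/2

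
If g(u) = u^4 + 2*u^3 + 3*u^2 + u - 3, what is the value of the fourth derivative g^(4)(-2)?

Differentiate repeatedly and evaluate at the center.
The coefficient of (u + 2)^4 in the expansion is 1, so g^(4)(-2) = 4! * (1) = 24.

24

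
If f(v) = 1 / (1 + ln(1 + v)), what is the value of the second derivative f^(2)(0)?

3

Expand as Σ (-1)^k u^k with u equal to the inner function's series.
The coefficient of v^2 in the expansion is 3/2, so f′′(0) = 2! * (3/2) = 3.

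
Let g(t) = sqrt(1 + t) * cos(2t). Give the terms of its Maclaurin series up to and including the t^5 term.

181*t^5/768 + 337*t^4/384 - 15*t^3/16 - 17*t^2/8 + t/2 + 1

Multiply the two series term by term and collect like powers.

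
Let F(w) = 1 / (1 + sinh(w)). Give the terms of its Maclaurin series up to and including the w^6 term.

77*w^6/45 - 181*w^5/120 + 4*w^4/3 - 7*w^3/6 + w^2 - w + 1

Write 1/(1+u) = 1 - u + u^2 - u^3 + ... and substitute the series for u.
F(0) = 1
F′(0) = -1
F′′(0) = 2
F′′′(0) = -7
F^(4)(0) = 32
F^(5)(0) = -181
F^(6)(0) = 1232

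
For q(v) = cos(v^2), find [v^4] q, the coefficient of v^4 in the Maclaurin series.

-1/2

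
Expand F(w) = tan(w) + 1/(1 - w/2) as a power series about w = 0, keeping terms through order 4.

Add the two expansions coefficient-wise.
F(0) = 1
F′(0) = 3/2
F′′(0) = 1/2
F′′′(0) = 11/4
F^(4)(0) = 3/2
Dividing each by k! gives the coefficients c_0, ..., c_4.

w^4/16 + 11*w^3/24 + w^2/4 + 3*w/2 + 1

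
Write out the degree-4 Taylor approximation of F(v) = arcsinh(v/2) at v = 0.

-v^3/48 + v/2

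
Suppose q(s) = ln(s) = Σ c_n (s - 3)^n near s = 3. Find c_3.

q(3) = ln(3)
q′(3) = 1/3
q′′(3) = -1/9
q′′′(3) = 2/27

1/81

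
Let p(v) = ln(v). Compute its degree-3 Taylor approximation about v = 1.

Use the known series and substitute for the argument.
p(1) = 0
p′(1) = 1
p′′(1) = -1
p′′′(1) = 2
The Taylor polynomial is Σ p^(k)(1)/k! · (v - 1)^k.

(v - 1)^3/3 - (v - 1)^2/2 + (v - 1)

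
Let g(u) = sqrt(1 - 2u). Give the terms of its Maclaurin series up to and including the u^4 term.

-5*u^4/8 - u^3/2 - u^2/2 - u + 1

Compute the successive derivatives at the expansion point and divide by k!.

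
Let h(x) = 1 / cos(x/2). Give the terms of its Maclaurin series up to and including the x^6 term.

61*x^6/46080 + 5*x^4/384 + x^2/8 + 1

Write the quotient as an unknown series and match coefficients against numerator = denominator · series.
h(0) = 1
h′(0) = 0
h′′(0) = 1/4
h′′′(0) = 0
h^(4)(0) = 5/16
h^(5)(0) = 0
h^(6)(0) = 61/64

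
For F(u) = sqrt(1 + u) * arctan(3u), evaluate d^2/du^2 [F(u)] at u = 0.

3

Take the Cauchy product of the two expansions.
From the series, [u^2] F = 3/2; multiply by 2! = 2 to get 3.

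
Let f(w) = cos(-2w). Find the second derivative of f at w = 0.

-4

The coefficient of w^2 in the expansion is -2, so f′′(0) = 2! * (-2) = -4.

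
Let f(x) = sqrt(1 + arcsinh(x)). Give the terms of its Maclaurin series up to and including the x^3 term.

Let u equal the inner series; expand the outer function in u and truncate.
f(0) = 1
f′(0) = 1/2
f′′(0) = -1/4
f′′′(0) = -1/8
The Taylor polynomial is Σ f^(k)(0)/k! · x^k.

-x^3/48 - x^2/8 + x/2 + 1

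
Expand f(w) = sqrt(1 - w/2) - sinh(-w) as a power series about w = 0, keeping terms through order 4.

-5*w^4/2048 + 61*w^3/384 - w^2/32 + 3*w/4 + 1

Combine the two series term by term.
f(0) = 1
f′(0) = 3/4
f′′(0) = -1/16
f′′′(0) = 61/64
f^(4)(0) = -15/256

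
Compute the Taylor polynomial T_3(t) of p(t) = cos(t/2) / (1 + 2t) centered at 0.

-31*t^3/4 + 31*t^2/8 - 2*t + 1

Take the Cauchy product of the two expansions.
p(0) = 1
p′(0) = -2
p′′(0) = 31/4
p′′′(0) = -93/2
Then c_k = p^(k)(0)/k! gives each Taylor coefficient.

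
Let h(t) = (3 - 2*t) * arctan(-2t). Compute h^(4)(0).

Multiply each power in the prefactor through the base expansion.
From the series, [t^4] h = -16/3; multiply by 4! = 24 to get -128.

-128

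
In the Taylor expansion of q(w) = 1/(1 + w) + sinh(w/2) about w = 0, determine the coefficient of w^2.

Expand each term separately and add.
q(0) = 1
q′(0) = -1/2
q′′(0) = 2
So c_2 = q′′(0)/2! = 1.

1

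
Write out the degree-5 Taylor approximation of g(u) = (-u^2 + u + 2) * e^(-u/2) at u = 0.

Distribute the polynomial across the series and collect like powers.
g(0) = 2
g′(0) = 0
g′′(0) = -5/2
g′′′(0) = 7/2
g^(4)(0) = -27/8
g^(5)(0) = 11/4
Dividing each by k! gives the coefficients c_0, ..., c_5.

11*u^5/480 - 9*u^4/64 + 7*u^3/12 - 5*u^2/4 + 2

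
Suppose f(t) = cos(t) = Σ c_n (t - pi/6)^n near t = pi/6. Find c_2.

-sqrt(3)/4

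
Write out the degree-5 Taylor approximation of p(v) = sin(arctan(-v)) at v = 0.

Substitute the inner expansion into the outer series and collect powers.
p(0) = 0
p′(0) = -1
p′′(0) = 0
p′′′(0) = 3
p^(4)(0) = 0
p^(5)(0) = -45

-3*v^5/8 + v^3/2 - v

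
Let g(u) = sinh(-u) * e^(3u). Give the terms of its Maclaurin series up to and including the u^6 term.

Expand each factor separately, then convolve coefficients.
[u^0] = 0;  [u^1] = -1;  [u^2] = -3;  [u^3] = -14/3;  [u^4] = -5;  [u^5] = -62/15;  [u^6] = -14/5.

-14*u^6/5 - 62*u^5/15 - 5*u^4 - 14*u^3/3 - 3*u^2 - u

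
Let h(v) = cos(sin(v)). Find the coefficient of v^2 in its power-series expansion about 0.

Plug the Maclaurin series of the inner function into that of the outer and collect terms.
[v^0] = 1;  [v^1] = 0;  [v^2] = -1/2.

-1/2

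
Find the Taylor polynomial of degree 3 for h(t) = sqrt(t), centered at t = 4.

(t - 4)^3/512 - (t - 4)^2/64 + (t - 4)/4 + 2

[(t - 4)^0] = 2;  [(t - 4)^1] = 1/4;  [(t - 4)^2] = -1/64;  [(t - 4)^3] = 1/512.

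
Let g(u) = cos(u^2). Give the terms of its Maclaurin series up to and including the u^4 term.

1 - u^4/2

g(0) = 1
g′(0) = 0
g′′(0) = 0
g′′′(0) = 0
g^(4)(0) = -12
The Taylor polynomial is Σ g^(k)(0)/k! · u^k.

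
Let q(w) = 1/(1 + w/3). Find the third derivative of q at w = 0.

-2/9

Use the known series and substitute for the argument.
The coefficient of w^3 in the expansion is -1/27, so q′′′(0) = 3! * (-1/27) = -2/9.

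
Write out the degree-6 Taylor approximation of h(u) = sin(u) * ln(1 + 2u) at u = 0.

215*u^6/36 - 11*u^5/3 + 7*u^4/3 - 2*u^3 + 2*u^2

Expand each factor separately, then convolve coefficients.
h(0) = 0
h′(0) = 0
h′′(0) = 4
h′′′(0) = -12
h^(4)(0) = 56
h^(5)(0) = -440
h^(6)(0) = 4300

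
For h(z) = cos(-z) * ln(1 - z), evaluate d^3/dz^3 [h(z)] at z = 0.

1

Take the Cauchy product of the two expansions.
The coefficient of z^3 in the expansion is 1/6, so h′′′(0) = 3! * (1/6) = 1.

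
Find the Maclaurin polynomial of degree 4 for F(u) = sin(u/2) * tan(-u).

-7*u^4/48 - u^2/2

Take the Cauchy product of the two expansions.
F(0) = 0
F′(0) = 0
F′′(0) = -1
F′′′(0) = 0
F^(4)(0) = -7/2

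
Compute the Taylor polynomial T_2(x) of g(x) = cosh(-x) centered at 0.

x^2/2 + 1

Differentiate repeatedly and evaluate at the center.
g(0) = 1
g′(0) = 0
g′′(0) = 1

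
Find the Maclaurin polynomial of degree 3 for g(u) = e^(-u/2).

-u^3/48 + u^2/8 - u/2 + 1

g(0) = 1
g′(0) = -1/2
g′′(0) = 1/4
g′′′(0) = -1/8
Dividing each by k! gives the coefficients c_0, ..., c_3.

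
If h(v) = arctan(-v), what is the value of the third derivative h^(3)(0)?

The coefficient of v^3 in the expansion is 1/3, so h′′′(0) = 3! * (1/3) = 2.

2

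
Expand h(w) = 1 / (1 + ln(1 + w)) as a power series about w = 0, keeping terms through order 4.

11*w^4/3 - 7*w^3/3 + 3*w^2/2 - w + 1

Expand as Σ (-1)^k u^k with u equal to the inner function's series.
[w^0] = 1;  [w^1] = -1;  [w^2] = 3/2;  [w^3] = -7/3;  [w^4] = 11/3.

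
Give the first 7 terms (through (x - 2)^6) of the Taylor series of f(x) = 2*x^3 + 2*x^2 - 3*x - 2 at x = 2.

2*(x - 2)^3 + 14*(x - 2)^2 + 29*(x - 2) + 16

f(2) = 16
f′(2) = 29
f′′(2) = 28
f′′′(2) = 12
f^(4)(2) = 0
f^(5)(2) = 0
f^(6)(2) = 0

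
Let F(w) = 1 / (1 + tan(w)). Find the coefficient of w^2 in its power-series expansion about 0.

Expand as Σ (-1)^k u^k with u equal to the inner function's series.
F(0) = 1
F′(0) = -1
F′′(0) = 2

1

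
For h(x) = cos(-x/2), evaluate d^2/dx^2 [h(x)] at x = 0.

-1/4

The coefficient of x^2 in the expansion is -1/8, so h′′(0) = 2! * (-1/8) = -1/4.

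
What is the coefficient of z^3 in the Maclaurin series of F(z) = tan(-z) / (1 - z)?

-4/3

Write out both Maclaurin series and multiply, keeping only the needed powers.
F(0) = 0
F′(0) = -1
F′′(0) = -2
F′′′(0) = -8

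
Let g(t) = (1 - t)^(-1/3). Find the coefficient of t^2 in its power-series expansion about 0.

Apply the Taylor formula c_k = f^(k)(a)/k!.
g(0) = 1
g′(0) = 1/3
g′′(0) = 4/9
The Taylor polynomial is Σ g^(k)(0)/k! · t^k.

2/9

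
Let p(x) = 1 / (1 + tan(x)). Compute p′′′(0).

-8

Write 1/(1+u) = 1 - u + u^2 - u^3 + ... and substitute the series for u.
From the series, [x^3] p = -4/3; multiply by 3! = 6 to get -8.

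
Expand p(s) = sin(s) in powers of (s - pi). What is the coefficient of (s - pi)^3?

1/6

[(s - pi)^0] = 0;  [(s - pi)^1] = -1;  [(s - pi)^2] = 0;  [(s - pi)^3] = 1/6.
So c_3 = p′′′(pi)/3! = 1/6.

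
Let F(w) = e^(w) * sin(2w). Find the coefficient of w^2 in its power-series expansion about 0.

2

Expand each factor separately, then convolve coefficients.
F(0) = 0
F′(0) = 2
F′′(0) = 4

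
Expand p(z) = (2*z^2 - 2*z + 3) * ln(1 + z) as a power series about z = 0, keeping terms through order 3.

4*z^3 - 7*z^2/2 + 3*z

Distribute the polynomial across the series and collect like powers.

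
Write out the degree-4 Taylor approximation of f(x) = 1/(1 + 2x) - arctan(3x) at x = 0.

16*x^4 + x^3 + 4*x^2 - 5*x + 1

Combine the two series term by term.
f(0) = 1
f′(0) = -5
f′′(0) = 8
f′′′(0) = 6
f^(4)(0) = 384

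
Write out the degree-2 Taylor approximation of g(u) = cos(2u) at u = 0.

g(0) = 1
g′(0) = 0
g′′(0) = -4
Then c_k = g^(k)(0)/k! gives each Taylor coefficient.

1 - 2*u^2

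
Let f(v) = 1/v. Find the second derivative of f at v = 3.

Compute the successive derivatives at the expansion point and divide by k!.
The coefficient of (v - 3)^2 in the expansion is 1/27, so f′′(3) = 2! * (1/27) = 2/27.

2/27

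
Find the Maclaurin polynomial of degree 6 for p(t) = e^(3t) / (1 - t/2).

Write out both Maclaurin series and multiply, keeping only the needed powers.
p(0) = 1
p′(0) = 7/2
p′′(0) = 25/2
p′′′(0) = 183/4
p^(4)(0) = 345/2
p^(5)(0) = 2697/4
p^(6)(0) = 11007/4
The Taylor polynomial is Σ p^(k)(0)/k! · t^k.

1223*t^6/320 + 899*t^5/160 + 115*t^4/16 + 61*t^3/8 + 25*t^2/4 + 7*t/2 + 1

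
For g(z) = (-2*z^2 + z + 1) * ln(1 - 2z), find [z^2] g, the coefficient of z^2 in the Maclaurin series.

-4

Shift and add copies of the series according to the polynomial's terms.
[z^0] = 0;  [z^1] = -2;  [z^2] = -4.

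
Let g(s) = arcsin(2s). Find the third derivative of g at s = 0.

8

The coefficient of s^3 in the expansion is 4/3, so g′′′(0) = 3! * (4/3) = 8.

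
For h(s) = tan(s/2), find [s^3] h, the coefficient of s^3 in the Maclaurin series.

h(0) = 0
h′(0) = 1/2
h′′(0) = 0
h′′′(0) = 1/4
So c_3 = h′′′(0)/3! = 1/24.

1/24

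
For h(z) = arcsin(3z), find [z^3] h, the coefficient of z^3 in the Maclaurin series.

9/2

[z^0] = 0;  [z^1] = 3;  [z^2] = 0;  [z^3] = 9/2.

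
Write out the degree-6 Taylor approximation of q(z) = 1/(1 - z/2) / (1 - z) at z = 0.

Take the Cauchy product of the two expansions.

127*z^6/64 + 63*z^5/32 + 31*z^4/16 + 15*z^3/8 + 7*z^2/4 + 3*z/2 + 1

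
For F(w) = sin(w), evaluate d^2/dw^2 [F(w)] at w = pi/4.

-sqrt(2)/2

Apply the Taylor formula c_k = f^(k)(a)/k!.
From the series, [(w - pi/4)^2] F = -sqrt(2)/4; multiply by 2! = 2 to get -sqrt(2)/2.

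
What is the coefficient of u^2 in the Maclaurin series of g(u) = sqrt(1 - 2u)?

-1/2

[u^0] = 1;  [u^1] = -1;  [u^2] = -1/2.
So c_2 = g′′(0)/2! = -1/2.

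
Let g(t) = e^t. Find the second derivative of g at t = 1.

e

From the series, [(t - 1)^2] g = e/2; multiply by 2! = 2 to get e.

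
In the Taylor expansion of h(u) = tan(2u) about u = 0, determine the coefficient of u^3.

Compute the successive derivatives at the expansion point and divide by k!.
So c_3 = h′′′(0)/3! = 8/3.

8/3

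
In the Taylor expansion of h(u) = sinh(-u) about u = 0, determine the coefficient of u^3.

-1/6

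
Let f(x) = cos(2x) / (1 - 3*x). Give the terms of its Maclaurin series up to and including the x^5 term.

191*x^5 + 191*x^4/3 + 21*x^3 + 7*x^2 + 3*x + 1

Expand 1/(denominator) as a geometric series and multiply by the numerator's series.
f(0) = 1
f′(0) = 3
f′′(0) = 14
f′′′(0) = 126
f^(4)(0) = 1528
f^(5)(0) = 22920
The Taylor polynomial is Σ f^(k)(0)/k! · x^k.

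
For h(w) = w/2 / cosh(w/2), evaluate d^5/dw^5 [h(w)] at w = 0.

Write the quotient as an unknown series and match coefficients against numerator = denominator · series.
The coefficient of w^5 in the expansion is 5/768, so h^(5)(0) = 5! * (5/768) = 25/32.

25/32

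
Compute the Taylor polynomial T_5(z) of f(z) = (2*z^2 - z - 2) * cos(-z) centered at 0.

Distribute the polynomial across the series and collect like powers.
f(0) = -2
f′(0) = -1
f′′(0) = 6
f′′′(0) = 3
f^(4)(0) = -26
f^(5)(0) = -5
Then c_k = f^(k)(0)/k! gives each Taylor coefficient.

-z^5/24 - 13*z^4/12 + z^3/2 + 3*z^2 - z - 2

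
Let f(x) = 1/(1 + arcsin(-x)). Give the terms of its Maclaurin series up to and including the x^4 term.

Substitute the inner expansion into the outer series and collect powers.
f(0) = 1
f′(0) = 1
f′′(0) = 2
f′′′(0) = 7
f^(4)(0) = 32
Dividing each by k! gives the coefficients c_0, ..., c_4.

4*x^4/3 + 7*x^3/6 + x^2 + x + 1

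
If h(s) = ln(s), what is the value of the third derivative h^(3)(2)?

Compute the successive derivatives at the expansion point and divide by k!.
From the series, [(s - 2)^3] h = 1/24; multiply by 3! = 6 to get 1/4.

1/4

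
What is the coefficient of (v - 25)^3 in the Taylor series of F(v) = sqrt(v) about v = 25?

F(25) = 5
F′(25) = 1/10
F′′(25) = -1/500
F′′′(25) = 3/25000
So c_3 = F′′′(25)/3! = 1/50000.

1/50000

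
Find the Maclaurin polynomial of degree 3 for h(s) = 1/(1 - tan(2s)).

Plug the Maclaurin series of the inner function into that of the outer and collect terms.
h(0) = 1
h′(0) = 2
h′′(0) = 8
h′′′(0) = 64

32*s^3/3 + 4*s^2 + 2*s + 1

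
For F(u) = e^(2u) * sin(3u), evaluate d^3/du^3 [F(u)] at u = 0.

9

Multiply the two series term by term and collect like powers.
The coefficient of u^3 in the expansion is 3/2, so F′′′(0) = 3! * (3/2) = 9.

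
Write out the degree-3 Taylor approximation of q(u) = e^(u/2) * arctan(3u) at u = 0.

-69*u^3/8 + 3*u^2/2 + 3*u

Multiply the two series term by term and collect like powers.
[u^0] = 0;  [u^1] = 3;  [u^2] = 3/2;  [u^3] = -69/8.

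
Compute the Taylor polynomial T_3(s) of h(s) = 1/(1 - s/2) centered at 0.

s^3/8 + s^2/4 + s/2 + 1

Apply the Taylor formula c_k = f^(k)(a)/k!.
h(0) = 1
h′(0) = 1/2
h′′(0) = 1/2
h′′′(0) = 3/4
Dividing each by k! gives the coefficients c_0, ..., c_3.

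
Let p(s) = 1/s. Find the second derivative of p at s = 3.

2/27

Use the known series and substitute for the argument.
The coefficient of (s - 3)^2 in the expansion is 1/27, so p′′(3) = 2! * (1/27) = 2/27.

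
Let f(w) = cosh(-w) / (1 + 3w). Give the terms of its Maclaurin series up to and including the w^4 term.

2053*w^4/24 - 57*w^3/2 + 19*w^2/2 - 3*w + 1

Write out both Maclaurin series and multiply, keeping only the needed powers.
[w^0] = 1;  [w^1] = -3;  [w^2] = 19/2;  [w^3] = -57/2;  [w^4] = 2053/24.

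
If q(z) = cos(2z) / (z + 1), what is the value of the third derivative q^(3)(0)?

Use 1/(1 - r) = Σ r^k on the denominator, then take the Cauchy product.
From the series, [z^3] q = 1; multiply by 3! = 6 to get 6.

6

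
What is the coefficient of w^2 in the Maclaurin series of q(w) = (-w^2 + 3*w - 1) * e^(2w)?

3

Multiply each power in the prefactor through the base expansion.
q(0) = -1
q′(0) = 1
q′′(0) = 6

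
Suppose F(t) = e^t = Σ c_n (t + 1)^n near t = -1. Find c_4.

F(-1) = e^(-1)
F′(-1) = e^(-1)
F′′(-1) = e^(-1)
F′′′(-1) = e^(-1)
F^(4)(-1) = e^(-1)
Then c_k = F^(k)(-1)/k! gives each Taylor coefficient.

e^(-1)/24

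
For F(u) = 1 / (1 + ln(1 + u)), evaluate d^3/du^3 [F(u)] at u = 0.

Use the geometric series for the reciprocal, then substitute.
The coefficient of u^3 in the expansion is -7/3, so F′′′(0) = 3! * (-7/3) = -14.

-14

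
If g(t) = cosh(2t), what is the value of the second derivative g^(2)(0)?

Apply the Taylor formula c_k = f^(k)(a)/k!.
From the series, [t^2] g = 2; multiply by 2! = 2 to get 4.

4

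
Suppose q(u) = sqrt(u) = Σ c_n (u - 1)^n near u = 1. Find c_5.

7/256

q(1) = 1
q′(1) = 1/2
q′′(1) = -1/4
q′′′(1) = 3/8
q^(4)(1) = -15/16
q^(5)(1) = 105/32
So c_5 = q^(5)(1)/5! = 7/256.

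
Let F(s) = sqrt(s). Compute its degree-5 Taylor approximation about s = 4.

Use the known series and substitute for the argument.
[(s - 4)^0] = 2;  [(s - 4)^1] = 1/4;  [(s - 4)^2] = -1/64;  [(s - 4)^3] = 1/512;  [(s - 4)^4] = -5/16384;  [(s - 4)^5] = 7/131072.

7*(s - 4)^5/131072 - 5*(s - 4)^4/16384 + (s - 4)^3/512 - (s - 4)^2/64 + (s - 4)/4 + 2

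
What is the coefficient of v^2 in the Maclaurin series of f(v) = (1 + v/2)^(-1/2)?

f(0) = 1
f′(0) = -1/4
f′′(0) = 3/16
Dividing each by k! gives the coefficients c_0, ..., c_2.

3/32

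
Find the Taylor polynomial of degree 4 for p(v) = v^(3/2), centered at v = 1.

3*(v - 1)^4/128 - (v - 1)^3/16 + 3*(v - 1)^2/8 + 3*(v - 1)/2 + 1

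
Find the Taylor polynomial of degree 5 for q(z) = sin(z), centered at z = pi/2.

(z - pi/2)^4/24 - (z - pi/2)^2/2 + 1

q(pi/2) = 1
q′(pi/2) = 0
q′′(pi/2) = -1
q′′′(pi/2) = 0
q^(4)(pi/2) = 1
q^(5)(pi/2) = 0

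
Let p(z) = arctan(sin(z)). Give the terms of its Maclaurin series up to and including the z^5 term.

3*z^5/8 - z^3/2 + z

Substitute the inner expansion into the outer series and collect powers.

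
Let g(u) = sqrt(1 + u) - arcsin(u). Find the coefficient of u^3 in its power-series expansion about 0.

-5/48

Add the two expansions coefficient-wise.
[u^0] = 1;  [u^1] = -1/2;  [u^2] = -1/8;  [u^3] = -5/48.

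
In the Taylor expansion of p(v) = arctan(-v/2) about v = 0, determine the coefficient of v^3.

1/24

p(0) = 0
p′(0) = -1/2
p′′(0) = 0
p′′′(0) = 1/4
So c_3 = p′′′(0)/3! = 1/24.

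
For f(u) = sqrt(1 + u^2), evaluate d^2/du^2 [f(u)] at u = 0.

1

From the series, [u^2] f = 1/2; multiply by 2! = 2 to get 1.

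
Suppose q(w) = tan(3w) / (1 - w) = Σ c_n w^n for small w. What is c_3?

Expand each factor separately, then convolve coefficients.
q(0) = 0
q′(0) = 3
q′′(0) = 6
q′′′(0) = 72

12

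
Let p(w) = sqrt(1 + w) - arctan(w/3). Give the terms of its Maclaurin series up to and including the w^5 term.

8249*w^5/311040 - 5*w^4/128 + 97*w^3/1296 - w^2/8 + w/6 + 1

Add the two expansions coefficient-wise.
p(0) = 1
p′(0) = 1/6
p′′(0) = -1/4
p′′′(0) = 97/216
p^(4)(0) = -15/16
p^(5)(0) = 8249/2592
Then c_k = p^(k)(0)/k! gives each Taylor coefficient.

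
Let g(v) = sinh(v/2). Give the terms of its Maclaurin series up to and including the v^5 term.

v^5/3840 + v^3/48 + v/2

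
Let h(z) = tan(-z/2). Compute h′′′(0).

-1/4

The coefficient of z^3 in the expansion is -1/24, so h′′′(0) = 3! * (-1/24) = -1/4.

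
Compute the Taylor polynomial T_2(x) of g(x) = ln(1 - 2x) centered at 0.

g(0) = 0
g′(0) = -2
g′′(0) = -4

-2*x^2 - 2*x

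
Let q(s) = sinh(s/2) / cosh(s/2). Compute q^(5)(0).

1/2

Divide the numerator series by the denominator series (power-series long division).
From the series, [s^5] q = 1/240; multiply by 5! = 120 to get 1/2.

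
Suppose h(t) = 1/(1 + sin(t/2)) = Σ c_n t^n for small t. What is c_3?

Let u equal the inner series; expand the outer function in u and truncate.
[t^0] = 1;  [t^1] = -1/2;  [t^2] = 1/4;  [t^3] = -5/48.

-5/48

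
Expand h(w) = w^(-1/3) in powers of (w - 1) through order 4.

h(1) = 1
h′(1) = -1/3
h′′(1) = 4/9
h′′′(1) = -28/27
h^(4)(1) = 280/81

35*(w - 1)^4/243 - 14*(w - 1)^3/81 + 2*(w - 1)^2/9 - (w - 1)/3 + 1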